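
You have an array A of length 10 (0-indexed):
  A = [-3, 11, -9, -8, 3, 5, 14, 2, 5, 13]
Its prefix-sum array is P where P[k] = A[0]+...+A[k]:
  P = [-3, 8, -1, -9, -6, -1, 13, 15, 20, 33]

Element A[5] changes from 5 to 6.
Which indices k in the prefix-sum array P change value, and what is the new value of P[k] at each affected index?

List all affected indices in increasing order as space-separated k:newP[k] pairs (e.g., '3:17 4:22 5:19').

P[k] = A[0] + ... + A[k]
P[k] includes A[5] iff k >= 5
Affected indices: 5, 6, ..., 9; delta = 1
  P[5]: -1 + 1 = 0
  P[6]: 13 + 1 = 14
  P[7]: 15 + 1 = 16
  P[8]: 20 + 1 = 21
  P[9]: 33 + 1 = 34

Answer: 5:0 6:14 7:16 8:21 9:34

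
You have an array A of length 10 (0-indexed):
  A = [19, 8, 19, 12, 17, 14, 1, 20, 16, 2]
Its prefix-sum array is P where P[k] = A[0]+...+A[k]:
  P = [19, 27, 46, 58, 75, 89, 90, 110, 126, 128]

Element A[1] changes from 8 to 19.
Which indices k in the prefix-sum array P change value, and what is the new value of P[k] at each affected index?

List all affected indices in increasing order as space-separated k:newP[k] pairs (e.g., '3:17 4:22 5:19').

P[k] = A[0] + ... + A[k]
P[k] includes A[1] iff k >= 1
Affected indices: 1, 2, ..., 9; delta = 11
  P[1]: 27 + 11 = 38
  P[2]: 46 + 11 = 57
  P[3]: 58 + 11 = 69
  P[4]: 75 + 11 = 86
  P[5]: 89 + 11 = 100
  P[6]: 90 + 11 = 101
  P[7]: 110 + 11 = 121
  P[8]: 126 + 11 = 137
  P[9]: 128 + 11 = 139

Answer: 1:38 2:57 3:69 4:86 5:100 6:101 7:121 8:137 9:139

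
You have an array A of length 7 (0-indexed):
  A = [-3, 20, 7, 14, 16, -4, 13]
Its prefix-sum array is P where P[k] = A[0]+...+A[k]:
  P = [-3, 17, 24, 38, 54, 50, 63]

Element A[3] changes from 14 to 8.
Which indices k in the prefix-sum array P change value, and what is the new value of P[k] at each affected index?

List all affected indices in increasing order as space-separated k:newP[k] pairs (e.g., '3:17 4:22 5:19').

P[k] = A[0] + ... + A[k]
P[k] includes A[3] iff k >= 3
Affected indices: 3, 4, ..., 6; delta = -6
  P[3]: 38 + -6 = 32
  P[4]: 54 + -6 = 48
  P[5]: 50 + -6 = 44
  P[6]: 63 + -6 = 57

Answer: 3:32 4:48 5:44 6:57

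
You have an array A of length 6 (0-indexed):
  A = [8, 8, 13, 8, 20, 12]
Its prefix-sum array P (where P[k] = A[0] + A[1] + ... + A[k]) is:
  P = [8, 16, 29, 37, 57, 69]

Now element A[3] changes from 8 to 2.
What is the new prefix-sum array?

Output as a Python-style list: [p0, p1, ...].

Change: A[3] 8 -> 2, delta = -6
P[k] for k < 3: unchanged (A[3] not included)
P[k] for k >= 3: shift by delta = -6
  P[0] = 8 + 0 = 8
  P[1] = 16 + 0 = 16
  P[2] = 29 + 0 = 29
  P[3] = 37 + -6 = 31
  P[4] = 57 + -6 = 51
  P[5] = 69 + -6 = 63

Answer: [8, 16, 29, 31, 51, 63]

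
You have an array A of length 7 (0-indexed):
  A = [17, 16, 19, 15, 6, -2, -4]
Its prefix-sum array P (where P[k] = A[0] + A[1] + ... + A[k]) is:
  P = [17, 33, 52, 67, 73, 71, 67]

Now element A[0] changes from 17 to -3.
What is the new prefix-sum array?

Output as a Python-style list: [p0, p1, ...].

Change: A[0] 17 -> -3, delta = -20
P[k] for k < 0: unchanged (A[0] not included)
P[k] for k >= 0: shift by delta = -20
  P[0] = 17 + -20 = -3
  P[1] = 33 + -20 = 13
  P[2] = 52 + -20 = 32
  P[3] = 67 + -20 = 47
  P[4] = 73 + -20 = 53
  P[5] = 71 + -20 = 51
  P[6] = 67 + -20 = 47

Answer: [-3, 13, 32, 47, 53, 51, 47]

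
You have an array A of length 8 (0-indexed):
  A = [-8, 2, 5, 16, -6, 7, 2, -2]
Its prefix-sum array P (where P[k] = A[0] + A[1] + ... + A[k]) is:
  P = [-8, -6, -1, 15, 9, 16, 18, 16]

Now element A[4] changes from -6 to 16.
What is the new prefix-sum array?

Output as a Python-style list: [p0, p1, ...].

Answer: [-8, -6, -1, 15, 31, 38, 40, 38]

Derivation:
Change: A[4] -6 -> 16, delta = 22
P[k] for k < 4: unchanged (A[4] not included)
P[k] for k >= 4: shift by delta = 22
  P[0] = -8 + 0 = -8
  P[1] = -6 + 0 = -6
  P[2] = -1 + 0 = -1
  P[3] = 15 + 0 = 15
  P[4] = 9 + 22 = 31
  P[5] = 16 + 22 = 38
  P[6] = 18 + 22 = 40
  P[7] = 16 + 22 = 38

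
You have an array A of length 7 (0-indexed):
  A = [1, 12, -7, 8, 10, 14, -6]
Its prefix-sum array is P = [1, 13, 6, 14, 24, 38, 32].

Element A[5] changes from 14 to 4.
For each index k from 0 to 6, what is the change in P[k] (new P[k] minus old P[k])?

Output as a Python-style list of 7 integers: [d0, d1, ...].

Element change: A[5] 14 -> 4, delta = -10
For k < 5: P[k] unchanged, delta_P[k] = 0
For k >= 5: P[k] shifts by exactly -10
Delta array: [0, 0, 0, 0, 0, -10, -10]

Answer: [0, 0, 0, 0, 0, -10, -10]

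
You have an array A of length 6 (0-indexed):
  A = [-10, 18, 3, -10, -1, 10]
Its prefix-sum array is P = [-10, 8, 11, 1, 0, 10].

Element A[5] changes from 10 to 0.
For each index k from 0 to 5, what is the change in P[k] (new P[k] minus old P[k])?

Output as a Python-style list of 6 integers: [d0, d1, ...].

Answer: [0, 0, 0, 0, 0, -10]

Derivation:
Element change: A[5] 10 -> 0, delta = -10
For k < 5: P[k] unchanged, delta_P[k] = 0
For k >= 5: P[k] shifts by exactly -10
Delta array: [0, 0, 0, 0, 0, -10]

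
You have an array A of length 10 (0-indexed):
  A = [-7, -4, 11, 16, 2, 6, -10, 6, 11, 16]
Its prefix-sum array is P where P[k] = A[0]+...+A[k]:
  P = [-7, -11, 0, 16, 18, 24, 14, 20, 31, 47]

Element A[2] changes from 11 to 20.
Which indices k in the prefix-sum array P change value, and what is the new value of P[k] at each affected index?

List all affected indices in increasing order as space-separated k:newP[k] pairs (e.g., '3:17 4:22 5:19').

Answer: 2:9 3:25 4:27 5:33 6:23 7:29 8:40 9:56

Derivation:
P[k] = A[0] + ... + A[k]
P[k] includes A[2] iff k >= 2
Affected indices: 2, 3, ..., 9; delta = 9
  P[2]: 0 + 9 = 9
  P[3]: 16 + 9 = 25
  P[4]: 18 + 9 = 27
  P[5]: 24 + 9 = 33
  P[6]: 14 + 9 = 23
  P[7]: 20 + 9 = 29
  P[8]: 31 + 9 = 40
  P[9]: 47 + 9 = 56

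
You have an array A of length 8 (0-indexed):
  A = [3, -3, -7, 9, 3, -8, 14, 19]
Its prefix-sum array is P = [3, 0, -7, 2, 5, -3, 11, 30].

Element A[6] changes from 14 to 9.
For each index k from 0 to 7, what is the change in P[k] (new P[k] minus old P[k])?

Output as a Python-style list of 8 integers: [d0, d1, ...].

Answer: [0, 0, 0, 0, 0, 0, -5, -5]

Derivation:
Element change: A[6] 14 -> 9, delta = -5
For k < 6: P[k] unchanged, delta_P[k] = 0
For k >= 6: P[k] shifts by exactly -5
Delta array: [0, 0, 0, 0, 0, 0, -5, -5]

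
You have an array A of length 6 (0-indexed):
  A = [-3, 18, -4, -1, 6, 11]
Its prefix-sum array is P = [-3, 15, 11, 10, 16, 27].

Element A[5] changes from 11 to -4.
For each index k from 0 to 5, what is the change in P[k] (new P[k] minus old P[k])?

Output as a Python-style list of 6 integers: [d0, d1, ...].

Answer: [0, 0, 0, 0, 0, -15]

Derivation:
Element change: A[5] 11 -> -4, delta = -15
For k < 5: P[k] unchanged, delta_P[k] = 0
For k >= 5: P[k] shifts by exactly -15
Delta array: [0, 0, 0, 0, 0, -15]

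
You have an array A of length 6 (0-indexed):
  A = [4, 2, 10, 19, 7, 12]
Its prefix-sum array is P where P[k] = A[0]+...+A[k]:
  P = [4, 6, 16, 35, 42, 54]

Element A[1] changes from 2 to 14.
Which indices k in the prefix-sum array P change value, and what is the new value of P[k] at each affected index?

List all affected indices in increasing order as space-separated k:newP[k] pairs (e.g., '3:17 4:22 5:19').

Answer: 1:18 2:28 3:47 4:54 5:66

Derivation:
P[k] = A[0] + ... + A[k]
P[k] includes A[1] iff k >= 1
Affected indices: 1, 2, ..., 5; delta = 12
  P[1]: 6 + 12 = 18
  P[2]: 16 + 12 = 28
  P[3]: 35 + 12 = 47
  P[4]: 42 + 12 = 54
  P[5]: 54 + 12 = 66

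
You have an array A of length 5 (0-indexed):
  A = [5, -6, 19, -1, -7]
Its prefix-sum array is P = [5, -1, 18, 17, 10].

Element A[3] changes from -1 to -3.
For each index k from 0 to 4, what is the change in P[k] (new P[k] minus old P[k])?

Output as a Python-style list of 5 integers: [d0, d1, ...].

Element change: A[3] -1 -> -3, delta = -2
For k < 3: P[k] unchanged, delta_P[k] = 0
For k >= 3: P[k] shifts by exactly -2
Delta array: [0, 0, 0, -2, -2]

Answer: [0, 0, 0, -2, -2]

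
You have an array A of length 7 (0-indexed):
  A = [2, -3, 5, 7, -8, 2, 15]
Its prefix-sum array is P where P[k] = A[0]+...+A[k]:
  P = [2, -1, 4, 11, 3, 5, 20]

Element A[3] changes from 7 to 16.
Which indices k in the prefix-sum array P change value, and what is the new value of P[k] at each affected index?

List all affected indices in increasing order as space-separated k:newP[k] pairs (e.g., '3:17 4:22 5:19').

P[k] = A[0] + ... + A[k]
P[k] includes A[3] iff k >= 3
Affected indices: 3, 4, ..., 6; delta = 9
  P[3]: 11 + 9 = 20
  P[4]: 3 + 9 = 12
  P[5]: 5 + 9 = 14
  P[6]: 20 + 9 = 29

Answer: 3:20 4:12 5:14 6:29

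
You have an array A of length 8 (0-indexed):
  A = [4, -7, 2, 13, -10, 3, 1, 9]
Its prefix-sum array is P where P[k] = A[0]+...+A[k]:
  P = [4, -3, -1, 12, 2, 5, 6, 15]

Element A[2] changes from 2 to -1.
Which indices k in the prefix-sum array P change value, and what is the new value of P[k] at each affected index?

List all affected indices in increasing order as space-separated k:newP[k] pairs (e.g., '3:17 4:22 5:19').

P[k] = A[0] + ... + A[k]
P[k] includes A[2] iff k >= 2
Affected indices: 2, 3, ..., 7; delta = -3
  P[2]: -1 + -3 = -4
  P[3]: 12 + -3 = 9
  P[4]: 2 + -3 = -1
  P[5]: 5 + -3 = 2
  P[6]: 6 + -3 = 3
  P[7]: 15 + -3 = 12

Answer: 2:-4 3:9 4:-1 5:2 6:3 7:12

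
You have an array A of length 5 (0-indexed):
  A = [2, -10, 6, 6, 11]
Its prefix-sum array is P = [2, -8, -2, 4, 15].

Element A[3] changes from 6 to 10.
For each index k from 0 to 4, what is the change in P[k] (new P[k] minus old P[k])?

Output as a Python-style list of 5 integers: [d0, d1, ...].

Answer: [0, 0, 0, 4, 4]

Derivation:
Element change: A[3] 6 -> 10, delta = 4
For k < 3: P[k] unchanged, delta_P[k] = 0
For k >= 3: P[k] shifts by exactly 4
Delta array: [0, 0, 0, 4, 4]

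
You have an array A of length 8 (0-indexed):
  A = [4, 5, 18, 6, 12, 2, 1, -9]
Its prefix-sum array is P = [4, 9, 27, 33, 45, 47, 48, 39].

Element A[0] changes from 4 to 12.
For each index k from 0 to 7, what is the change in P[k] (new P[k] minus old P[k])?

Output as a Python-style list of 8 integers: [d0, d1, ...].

Element change: A[0] 4 -> 12, delta = 8
For k < 0: P[k] unchanged, delta_P[k] = 0
For k >= 0: P[k] shifts by exactly 8
Delta array: [8, 8, 8, 8, 8, 8, 8, 8]

Answer: [8, 8, 8, 8, 8, 8, 8, 8]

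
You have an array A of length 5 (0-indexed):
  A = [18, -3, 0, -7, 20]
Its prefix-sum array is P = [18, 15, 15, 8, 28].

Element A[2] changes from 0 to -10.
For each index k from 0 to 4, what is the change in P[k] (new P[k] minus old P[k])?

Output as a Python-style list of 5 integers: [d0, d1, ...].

Answer: [0, 0, -10, -10, -10]

Derivation:
Element change: A[2] 0 -> -10, delta = -10
For k < 2: P[k] unchanged, delta_P[k] = 0
For k >= 2: P[k] shifts by exactly -10
Delta array: [0, 0, -10, -10, -10]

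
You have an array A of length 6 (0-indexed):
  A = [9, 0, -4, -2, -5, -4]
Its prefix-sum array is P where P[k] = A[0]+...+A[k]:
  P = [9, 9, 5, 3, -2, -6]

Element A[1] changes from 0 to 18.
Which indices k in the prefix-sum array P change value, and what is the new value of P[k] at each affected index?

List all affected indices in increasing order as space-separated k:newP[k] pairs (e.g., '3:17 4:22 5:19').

P[k] = A[0] + ... + A[k]
P[k] includes A[1] iff k >= 1
Affected indices: 1, 2, ..., 5; delta = 18
  P[1]: 9 + 18 = 27
  P[2]: 5 + 18 = 23
  P[3]: 3 + 18 = 21
  P[4]: -2 + 18 = 16
  P[5]: -6 + 18 = 12

Answer: 1:27 2:23 3:21 4:16 5:12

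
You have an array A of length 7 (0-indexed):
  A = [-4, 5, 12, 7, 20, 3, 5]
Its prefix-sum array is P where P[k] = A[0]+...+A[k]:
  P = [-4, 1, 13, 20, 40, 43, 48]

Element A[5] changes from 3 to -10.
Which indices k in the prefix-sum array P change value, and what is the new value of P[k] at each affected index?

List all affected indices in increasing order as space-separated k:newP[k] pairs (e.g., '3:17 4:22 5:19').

P[k] = A[0] + ... + A[k]
P[k] includes A[5] iff k >= 5
Affected indices: 5, 6, ..., 6; delta = -13
  P[5]: 43 + -13 = 30
  P[6]: 48 + -13 = 35

Answer: 5:30 6:35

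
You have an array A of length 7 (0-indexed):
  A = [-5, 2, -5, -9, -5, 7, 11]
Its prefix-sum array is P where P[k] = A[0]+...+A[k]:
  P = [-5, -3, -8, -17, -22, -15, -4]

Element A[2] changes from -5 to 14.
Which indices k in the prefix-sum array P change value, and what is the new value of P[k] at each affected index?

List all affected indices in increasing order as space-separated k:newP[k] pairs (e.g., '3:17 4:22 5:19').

Answer: 2:11 3:2 4:-3 5:4 6:15

Derivation:
P[k] = A[0] + ... + A[k]
P[k] includes A[2] iff k >= 2
Affected indices: 2, 3, ..., 6; delta = 19
  P[2]: -8 + 19 = 11
  P[3]: -17 + 19 = 2
  P[4]: -22 + 19 = -3
  P[5]: -15 + 19 = 4
  P[6]: -4 + 19 = 15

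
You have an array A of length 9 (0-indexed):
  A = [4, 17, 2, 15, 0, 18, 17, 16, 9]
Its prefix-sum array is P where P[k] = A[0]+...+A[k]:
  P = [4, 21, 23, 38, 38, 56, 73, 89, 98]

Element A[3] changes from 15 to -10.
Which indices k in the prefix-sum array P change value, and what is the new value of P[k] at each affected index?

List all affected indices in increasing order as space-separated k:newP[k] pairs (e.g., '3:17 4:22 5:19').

Answer: 3:13 4:13 5:31 6:48 7:64 8:73

Derivation:
P[k] = A[0] + ... + A[k]
P[k] includes A[3] iff k >= 3
Affected indices: 3, 4, ..., 8; delta = -25
  P[3]: 38 + -25 = 13
  P[4]: 38 + -25 = 13
  P[5]: 56 + -25 = 31
  P[6]: 73 + -25 = 48
  P[7]: 89 + -25 = 64
  P[8]: 98 + -25 = 73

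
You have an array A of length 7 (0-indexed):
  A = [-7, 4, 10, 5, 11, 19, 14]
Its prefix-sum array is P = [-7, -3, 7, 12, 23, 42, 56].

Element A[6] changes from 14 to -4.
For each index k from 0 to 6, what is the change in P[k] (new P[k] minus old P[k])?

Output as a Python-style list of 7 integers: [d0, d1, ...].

Element change: A[6] 14 -> -4, delta = -18
For k < 6: P[k] unchanged, delta_P[k] = 0
For k >= 6: P[k] shifts by exactly -18
Delta array: [0, 0, 0, 0, 0, 0, -18]

Answer: [0, 0, 0, 0, 0, 0, -18]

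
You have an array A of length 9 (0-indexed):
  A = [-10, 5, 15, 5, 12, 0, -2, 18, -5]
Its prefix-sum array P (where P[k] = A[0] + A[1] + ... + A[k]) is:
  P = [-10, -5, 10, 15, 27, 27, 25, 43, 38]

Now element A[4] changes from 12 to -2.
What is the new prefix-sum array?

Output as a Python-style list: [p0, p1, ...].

Answer: [-10, -5, 10, 15, 13, 13, 11, 29, 24]

Derivation:
Change: A[4] 12 -> -2, delta = -14
P[k] for k < 4: unchanged (A[4] not included)
P[k] for k >= 4: shift by delta = -14
  P[0] = -10 + 0 = -10
  P[1] = -5 + 0 = -5
  P[2] = 10 + 0 = 10
  P[3] = 15 + 0 = 15
  P[4] = 27 + -14 = 13
  P[5] = 27 + -14 = 13
  P[6] = 25 + -14 = 11
  P[7] = 43 + -14 = 29
  P[8] = 38 + -14 = 24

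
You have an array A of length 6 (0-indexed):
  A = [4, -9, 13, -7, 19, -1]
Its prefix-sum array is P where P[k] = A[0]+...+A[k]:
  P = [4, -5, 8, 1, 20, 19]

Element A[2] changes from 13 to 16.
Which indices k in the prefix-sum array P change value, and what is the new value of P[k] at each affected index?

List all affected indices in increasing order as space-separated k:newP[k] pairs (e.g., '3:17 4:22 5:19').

Answer: 2:11 3:4 4:23 5:22

Derivation:
P[k] = A[0] + ... + A[k]
P[k] includes A[2] iff k >= 2
Affected indices: 2, 3, ..., 5; delta = 3
  P[2]: 8 + 3 = 11
  P[3]: 1 + 3 = 4
  P[4]: 20 + 3 = 23
  P[5]: 19 + 3 = 22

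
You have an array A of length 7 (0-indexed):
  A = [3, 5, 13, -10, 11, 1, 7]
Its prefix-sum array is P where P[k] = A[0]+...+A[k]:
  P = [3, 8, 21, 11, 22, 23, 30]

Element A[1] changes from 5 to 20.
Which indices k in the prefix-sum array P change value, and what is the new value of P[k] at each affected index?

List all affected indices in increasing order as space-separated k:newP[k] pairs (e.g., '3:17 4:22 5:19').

Answer: 1:23 2:36 3:26 4:37 5:38 6:45

Derivation:
P[k] = A[0] + ... + A[k]
P[k] includes A[1] iff k >= 1
Affected indices: 1, 2, ..., 6; delta = 15
  P[1]: 8 + 15 = 23
  P[2]: 21 + 15 = 36
  P[3]: 11 + 15 = 26
  P[4]: 22 + 15 = 37
  P[5]: 23 + 15 = 38
  P[6]: 30 + 15 = 45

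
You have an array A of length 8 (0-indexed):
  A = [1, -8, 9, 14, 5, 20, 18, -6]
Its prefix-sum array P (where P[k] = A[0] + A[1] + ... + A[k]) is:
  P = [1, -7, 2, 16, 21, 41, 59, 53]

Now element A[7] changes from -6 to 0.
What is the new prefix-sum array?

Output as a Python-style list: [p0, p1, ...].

Change: A[7] -6 -> 0, delta = 6
P[k] for k < 7: unchanged (A[7] not included)
P[k] for k >= 7: shift by delta = 6
  P[0] = 1 + 0 = 1
  P[1] = -7 + 0 = -7
  P[2] = 2 + 0 = 2
  P[3] = 16 + 0 = 16
  P[4] = 21 + 0 = 21
  P[5] = 41 + 0 = 41
  P[6] = 59 + 0 = 59
  P[7] = 53 + 6 = 59

Answer: [1, -7, 2, 16, 21, 41, 59, 59]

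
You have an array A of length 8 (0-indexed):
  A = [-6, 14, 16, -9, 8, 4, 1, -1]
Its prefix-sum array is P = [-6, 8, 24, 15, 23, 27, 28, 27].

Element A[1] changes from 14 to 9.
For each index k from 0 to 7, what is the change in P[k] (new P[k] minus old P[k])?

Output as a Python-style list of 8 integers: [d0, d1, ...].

Answer: [0, -5, -5, -5, -5, -5, -5, -5]

Derivation:
Element change: A[1] 14 -> 9, delta = -5
For k < 1: P[k] unchanged, delta_P[k] = 0
For k >= 1: P[k] shifts by exactly -5
Delta array: [0, -5, -5, -5, -5, -5, -5, -5]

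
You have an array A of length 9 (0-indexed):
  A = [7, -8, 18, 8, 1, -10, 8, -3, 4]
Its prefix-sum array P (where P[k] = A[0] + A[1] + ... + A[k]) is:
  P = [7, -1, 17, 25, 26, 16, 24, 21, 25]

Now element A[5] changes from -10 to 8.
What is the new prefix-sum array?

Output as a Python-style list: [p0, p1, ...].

Answer: [7, -1, 17, 25, 26, 34, 42, 39, 43]

Derivation:
Change: A[5] -10 -> 8, delta = 18
P[k] for k < 5: unchanged (A[5] not included)
P[k] for k >= 5: shift by delta = 18
  P[0] = 7 + 0 = 7
  P[1] = -1 + 0 = -1
  P[2] = 17 + 0 = 17
  P[3] = 25 + 0 = 25
  P[4] = 26 + 0 = 26
  P[5] = 16 + 18 = 34
  P[6] = 24 + 18 = 42
  P[7] = 21 + 18 = 39
  P[8] = 25 + 18 = 43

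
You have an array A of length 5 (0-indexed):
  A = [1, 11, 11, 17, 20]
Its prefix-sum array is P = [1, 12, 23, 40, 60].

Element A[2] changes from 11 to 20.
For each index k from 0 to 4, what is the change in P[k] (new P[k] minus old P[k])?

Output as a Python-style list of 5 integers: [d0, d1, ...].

Element change: A[2] 11 -> 20, delta = 9
For k < 2: P[k] unchanged, delta_P[k] = 0
For k >= 2: P[k] shifts by exactly 9
Delta array: [0, 0, 9, 9, 9]

Answer: [0, 0, 9, 9, 9]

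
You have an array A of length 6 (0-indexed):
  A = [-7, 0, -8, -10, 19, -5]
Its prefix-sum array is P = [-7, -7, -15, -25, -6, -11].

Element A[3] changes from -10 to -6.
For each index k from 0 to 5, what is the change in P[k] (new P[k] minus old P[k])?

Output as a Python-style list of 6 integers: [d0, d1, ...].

Element change: A[3] -10 -> -6, delta = 4
For k < 3: P[k] unchanged, delta_P[k] = 0
For k >= 3: P[k] shifts by exactly 4
Delta array: [0, 0, 0, 4, 4, 4]

Answer: [0, 0, 0, 4, 4, 4]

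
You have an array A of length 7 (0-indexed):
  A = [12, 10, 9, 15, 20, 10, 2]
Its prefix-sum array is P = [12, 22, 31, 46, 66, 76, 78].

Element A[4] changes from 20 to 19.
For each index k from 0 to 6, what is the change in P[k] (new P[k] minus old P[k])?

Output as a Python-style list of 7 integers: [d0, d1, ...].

Answer: [0, 0, 0, 0, -1, -1, -1]

Derivation:
Element change: A[4] 20 -> 19, delta = -1
For k < 4: P[k] unchanged, delta_P[k] = 0
For k >= 4: P[k] shifts by exactly -1
Delta array: [0, 0, 0, 0, -1, -1, -1]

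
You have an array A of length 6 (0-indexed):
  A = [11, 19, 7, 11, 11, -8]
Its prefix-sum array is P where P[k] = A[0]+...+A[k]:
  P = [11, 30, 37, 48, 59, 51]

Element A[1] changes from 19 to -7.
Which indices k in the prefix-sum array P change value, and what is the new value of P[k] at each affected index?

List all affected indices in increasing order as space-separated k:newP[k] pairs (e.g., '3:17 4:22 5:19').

Answer: 1:4 2:11 3:22 4:33 5:25

Derivation:
P[k] = A[0] + ... + A[k]
P[k] includes A[1] iff k >= 1
Affected indices: 1, 2, ..., 5; delta = -26
  P[1]: 30 + -26 = 4
  P[2]: 37 + -26 = 11
  P[3]: 48 + -26 = 22
  P[4]: 59 + -26 = 33
  P[5]: 51 + -26 = 25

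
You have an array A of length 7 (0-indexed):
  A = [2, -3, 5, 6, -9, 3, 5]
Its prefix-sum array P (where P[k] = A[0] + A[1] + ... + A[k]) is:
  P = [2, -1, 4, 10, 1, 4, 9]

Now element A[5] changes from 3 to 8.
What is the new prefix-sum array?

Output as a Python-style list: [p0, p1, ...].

Answer: [2, -1, 4, 10, 1, 9, 14]

Derivation:
Change: A[5] 3 -> 8, delta = 5
P[k] for k < 5: unchanged (A[5] not included)
P[k] for k >= 5: shift by delta = 5
  P[0] = 2 + 0 = 2
  P[1] = -1 + 0 = -1
  P[2] = 4 + 0 = 4
  P[3] = 10 + 0 = 10
  P[4] = 1 + 0 = 1
  P[5] = 4 + 5 = 9
  P[6] = 9 + 5 = 14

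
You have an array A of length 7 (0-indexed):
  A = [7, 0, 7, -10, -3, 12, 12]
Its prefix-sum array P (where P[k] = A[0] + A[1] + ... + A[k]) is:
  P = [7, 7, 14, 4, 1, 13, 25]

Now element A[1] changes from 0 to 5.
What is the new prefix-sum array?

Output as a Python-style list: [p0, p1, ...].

Answer: [7, 12, 19, 9, 6, 18, 30]

Derivation:
Change: A[1] 0 -> 5, delta = 5
P[k] for k < 1: unchanged (A[1] not included)
P[k] for k >= 1: shift by delta = 5
  P[0] = 7 + 0 = 7
  P[1] = 7 + 5 = 12
  P[2] = 14 + 5 = 19
  P[3] = 4 + 5 = 9
  P[4] = 1 + 5 = 6
  P[5] = 13 + 5 = 18
  P[6] = 25 + 5 = 30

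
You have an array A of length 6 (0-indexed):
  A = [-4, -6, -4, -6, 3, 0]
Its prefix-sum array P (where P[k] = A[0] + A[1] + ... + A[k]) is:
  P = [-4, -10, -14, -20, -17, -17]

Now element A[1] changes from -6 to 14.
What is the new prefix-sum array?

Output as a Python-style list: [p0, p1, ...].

Answer: [-4, 10, 6, 0, 3, 3]

Derivation:
Change: A[1] -6 -> 14, delta = 20
P[k] for k < 1: unchanged (A[1] not included)
P[k] for k >= 1: shift by delta = 20
  P[0] = -4 + 0 = -4
  P[1] = -10 + 20 = 10
  P[2] = -14 + 20 = 6
  P[3] = -20 + 20 = 0
  P[4] = -17 + 20 = 3
  P[5] = -17 + 20 = 3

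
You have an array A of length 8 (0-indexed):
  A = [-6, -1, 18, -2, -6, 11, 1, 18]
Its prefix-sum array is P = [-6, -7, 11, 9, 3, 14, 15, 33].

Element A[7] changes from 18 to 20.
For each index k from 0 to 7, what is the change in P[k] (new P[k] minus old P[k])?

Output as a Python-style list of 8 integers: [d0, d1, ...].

Element change: A[7] 18 -> 20, delta = 2
For k < 7: P[k] unchanged, delta_P[k] = 0
For k >= 7: P[k] shifts by exactly 2
Delta array: [0, 0, 0, 0, 0, 0, 0, 2]

Answer: [0, 0, 0, 0, 0, 0, 0, 2]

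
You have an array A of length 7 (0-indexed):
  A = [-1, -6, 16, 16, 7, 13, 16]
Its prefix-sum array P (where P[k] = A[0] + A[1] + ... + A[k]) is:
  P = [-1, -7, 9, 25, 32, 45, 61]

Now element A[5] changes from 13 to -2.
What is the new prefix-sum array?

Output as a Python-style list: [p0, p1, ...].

Change: A[5] 13 -> -2, delta = -15
P[k] for k < 5: unchanged (A[5] not included)
P[k] for k >= 5: shift by delta = -15
  P[0] = -1 + 0 = -1
  P[1] = -7 + 0 = -7
  P[2] = 9 + 0 = 9
  P[3] = 25 + 0 = 25
  P[4] = 32 + 0 = 32
  P[5] = 45 + -15 = 30
  P[6] = 61 + -15 = 46

Answer: [-1, -7, 9, 25, 32, 30, 46]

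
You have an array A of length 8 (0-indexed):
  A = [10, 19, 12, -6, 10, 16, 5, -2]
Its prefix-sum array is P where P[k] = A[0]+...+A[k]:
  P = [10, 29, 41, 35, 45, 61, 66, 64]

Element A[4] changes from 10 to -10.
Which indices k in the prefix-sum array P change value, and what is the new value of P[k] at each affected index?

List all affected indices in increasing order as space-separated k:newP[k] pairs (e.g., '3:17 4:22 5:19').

P[k] = A[0] + ... + A[k]
P[k] includes A[4] iff k >= 4
Affected indices: 4, 5, ..., 7; delta = -20
  P[4]: 45 + -20 = 25
  P[5]: 61 + -20 = 41
  P[6]: 66 + -20 = 46
  P[7]: 64 + -20 = 44

Answer: 4:25 5:41 6:46 7:44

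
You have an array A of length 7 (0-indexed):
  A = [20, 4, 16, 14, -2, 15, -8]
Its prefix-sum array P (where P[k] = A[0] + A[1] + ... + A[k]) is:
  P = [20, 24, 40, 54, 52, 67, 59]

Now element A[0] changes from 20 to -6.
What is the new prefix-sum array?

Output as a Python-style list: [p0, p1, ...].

Answer: [-6, -2, 14, 28, 26, 41, 33]

Derivation:
Change: A[0] 20 -> -6, delta = -26
P[k] for k < 0: unchanged (A[0] not included)
P[k] for k >= 0: shift by delta = -26
  P[0] = 20 + -26 = -6
  P[1] = 24 + -26 = -2
  P[2] = 40 + -26 = 14
  P[3] = 54 + -26 = 28
  P[4] = 52 + -26 = 26
  P[5] = 67 + -26 = 41
  P[6] = 59 + -26 = 33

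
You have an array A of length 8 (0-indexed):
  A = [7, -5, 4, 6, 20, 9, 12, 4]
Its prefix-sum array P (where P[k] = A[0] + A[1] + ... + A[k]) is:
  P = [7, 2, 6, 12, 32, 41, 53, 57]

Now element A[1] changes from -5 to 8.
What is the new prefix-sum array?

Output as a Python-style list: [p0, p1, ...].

Change: A[1] -5 -> 8, delta = 13
P[k] for k < 1: unchanged (A[1] not included)
P[k] for k >= 1: shift by delta = 13
  P[0] = 7 + 0 = 7
  P[1] = 2 + 13 = 15
  P[2] = 6 + 13 = 19
  P[3] = 12 + 13 = 25
  P[4] = 32 + 13 = 45
  P[5] = 41 + 13 = 54
  P[6] = 53 + 13 = 66
  P[7] = 57 + 13 = 70

Answer: [7, 15, 19, 25, 45, 54, 66, 70]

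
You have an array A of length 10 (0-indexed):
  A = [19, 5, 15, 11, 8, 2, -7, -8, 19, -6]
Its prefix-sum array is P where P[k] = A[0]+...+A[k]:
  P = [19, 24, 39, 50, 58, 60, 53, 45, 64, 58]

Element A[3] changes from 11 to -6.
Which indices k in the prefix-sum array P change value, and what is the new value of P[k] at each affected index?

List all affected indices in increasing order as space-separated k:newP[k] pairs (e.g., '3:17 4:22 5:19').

Answer: 3:33 4:41 5:43 6:36 7:28 8:47 9:41

Derivation:
P[k] = A[0] + ... + A[k]
P[k] includes A[3] iff k >= 3
Affected indices: 3, 4, ..., 9; delta = -17
  P[3]: 50 + -17 = 33
  P[4]: 58 + -17 = 41
  P[5]: 60 + -17 = 43
  P[6]: 53 + -17 = 36
  P[7]: 45 + -17 = 28
  P[8]: 64 + -17 = 47
  P[9]: 58 + -17 = 41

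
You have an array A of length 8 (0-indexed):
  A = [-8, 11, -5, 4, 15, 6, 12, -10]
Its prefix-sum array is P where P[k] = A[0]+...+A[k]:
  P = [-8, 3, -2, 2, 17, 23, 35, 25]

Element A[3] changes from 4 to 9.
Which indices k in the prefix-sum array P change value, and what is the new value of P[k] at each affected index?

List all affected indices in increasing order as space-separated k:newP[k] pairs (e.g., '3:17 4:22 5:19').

P[k] = A[0] + ... + A[k]
P[k] includes A[3] iff k >= 3
Affected indices: 3, 4, ..., 7; delta = 5
  P[3]: 2 + 5 = 7
  P[4]: 17 + 5 = 22
  P[5]: 23 + 5 = 28
  P[6]: 35 + 5 = 40
  P[7]: 25 + 5 = 30

Answer: 3:7 4:22 5:28 6:40 7:30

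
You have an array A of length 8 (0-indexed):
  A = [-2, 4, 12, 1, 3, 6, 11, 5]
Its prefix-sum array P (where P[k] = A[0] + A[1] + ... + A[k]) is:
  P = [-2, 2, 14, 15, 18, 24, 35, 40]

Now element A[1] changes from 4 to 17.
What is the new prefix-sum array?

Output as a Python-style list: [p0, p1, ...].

Change: A[1] 4 -> 17, delta = 13
P[k] for k < 1: unchanged (A[1] not included)
P[k] for k >= 1: shift by delta = 13
  P[0] = -2 + 0 = -2
  P[1] = 2 + 13 = 15
  P[2] = 14 + 13 = 27
  P[3] = 15 + 13 = 28
  P[4] = 18 + 13 = 31
  P[5] = 24 + 13 = 37
  P[6] = 35 + 13 = 48
  P[7] = 40 + 13 = 53

Answer: [-2, 15, 27, 28, 31, 37, 48, 53]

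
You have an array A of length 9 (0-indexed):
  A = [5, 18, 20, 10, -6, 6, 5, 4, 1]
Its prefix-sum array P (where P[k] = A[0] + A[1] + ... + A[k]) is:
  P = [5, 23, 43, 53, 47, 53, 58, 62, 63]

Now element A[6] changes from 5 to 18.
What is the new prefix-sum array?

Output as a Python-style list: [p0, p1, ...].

Change: A[6] 5 -> 18, delta = 13
P[k] for k < 6: unchanged (A[6] not included)
P[k] for k >= 6: shift by delta = 13
  P[0] = 5 + 0 = 5
  P[1] = 23 + 0 = 23
  P[2] = 43 + 0 = 43
  P[3] = 53 + 0 = 53
  P[4] = 47 + 0 = 47
  P[5] = 53 + 0 = 53
  P[6] = 58 + 13 = 71
  P[7] = 62 + 13 = 75
  P[8] = 63 + 13 = 76

Answer: [5, 23, 43, 53, 47, 53, 71, 75, 76]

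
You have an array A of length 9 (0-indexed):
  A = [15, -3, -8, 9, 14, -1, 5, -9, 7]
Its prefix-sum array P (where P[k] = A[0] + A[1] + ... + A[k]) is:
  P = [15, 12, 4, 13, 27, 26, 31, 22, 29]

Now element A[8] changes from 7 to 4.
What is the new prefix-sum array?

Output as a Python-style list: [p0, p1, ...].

Change: A[8] 7 -> 4, delta = -3
P[k] for k < 8: unchanged (A[8] not included)
P[k] for k >= 8: shift by delta = -3
  P[0] = 15 + 0 = 15
  P[1] = 12 + 0 = 12
  P[2] = 4 + 0 = 4
  P[3] = 13 + 0 = 13
  P[4] = 27 + 0 = 27
  P[5] = 26 + 0 = 26
  P[6] = 31 + 0 = 31
  P[7] = 22 + 0 = 22
  P[8] = 29 + -3 = 26

Answer: [15, 12, 4, 13, 27, 26, 31, 22, 26]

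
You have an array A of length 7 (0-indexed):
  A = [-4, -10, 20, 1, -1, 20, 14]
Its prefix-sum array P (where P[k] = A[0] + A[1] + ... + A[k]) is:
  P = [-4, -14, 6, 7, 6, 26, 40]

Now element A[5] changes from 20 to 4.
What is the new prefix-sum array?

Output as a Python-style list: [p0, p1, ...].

Change: A[5] 20 -> 4, delta = -16
P[k] for k < 5: unchanged (A[5] not included)
P[k] for k >= 5: shift by delta = -16
  P[0] = -4 + 0 = -4
  P[1] = -14 + 0 = -14
  P[2] = 6 + 0 = 6
  P[3] = 7 + 0 = 7
  P[4] = 6 + 0 = 6
  P[5] = 26 + -16 = 10
  P[6] = 40 + -16 = 24

Answer: [-4, -14, 6, 7, 6, 10, 24]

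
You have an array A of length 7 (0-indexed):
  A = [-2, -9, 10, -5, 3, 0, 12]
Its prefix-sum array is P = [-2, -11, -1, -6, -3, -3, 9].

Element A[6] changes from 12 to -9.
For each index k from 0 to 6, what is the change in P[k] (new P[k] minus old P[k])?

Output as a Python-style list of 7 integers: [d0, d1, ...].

Answer: [0, 0, 0, 0, 0, 0, -21]

Derivation:
Element change: A[6] 12 -> -9, delta = -21
For k < 6: P[k] unchanged, delta_P[k] = 0
For k >= 6: P[k] shifts by exactly -21
Delta array: [0, 0, 0, 0, 0, 0, -21]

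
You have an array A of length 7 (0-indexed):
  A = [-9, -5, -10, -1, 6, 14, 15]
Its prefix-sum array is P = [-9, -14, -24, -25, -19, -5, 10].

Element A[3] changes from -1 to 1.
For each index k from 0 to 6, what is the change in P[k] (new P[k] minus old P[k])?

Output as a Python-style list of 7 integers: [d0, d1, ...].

Element change: A[3] -1 -> 1, delta = 2
For k < 3: P[k] unchanged, delta_P[k] = 0
For k >= 3: P[k] shifts by exactly 2
Delta array: [0, 0, 0, 2, 2, 2, 2]

Answer: [0, 0, 0, 2, 2, 2, 2]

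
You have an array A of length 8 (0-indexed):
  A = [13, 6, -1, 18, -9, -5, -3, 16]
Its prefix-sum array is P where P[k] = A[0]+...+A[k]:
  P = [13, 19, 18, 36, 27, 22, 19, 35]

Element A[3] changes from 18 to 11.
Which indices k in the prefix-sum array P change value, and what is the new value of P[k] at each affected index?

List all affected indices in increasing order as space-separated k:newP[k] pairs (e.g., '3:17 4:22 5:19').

Answer: 3:29 4:20 5:15 6:12 7:28

Derivation:
P[k] = A[0] + ... + A[k]
P[k] includes A[3] iff k >= 3
Affected indices: 3, 4, ..., 7; delta = -7
  P[3]: 36 + -7 = 29
  P[4]: 27 + -7 = 20
  P[5]: 22 + -7 = 15
  P[6]: 19 + -7 = 12
  P[7]: 35 + -7 = 28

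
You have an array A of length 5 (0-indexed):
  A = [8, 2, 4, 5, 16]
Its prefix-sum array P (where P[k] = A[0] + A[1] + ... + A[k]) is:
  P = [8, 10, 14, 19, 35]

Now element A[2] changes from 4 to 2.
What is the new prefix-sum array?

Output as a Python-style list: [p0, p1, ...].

Change: A[2] 4 -> 2, delta = -2
P[k] for k < 2: unchanged (A[2] not included)
P[k] for k >= 2: shift by delta = -2
  P[0] = 8 + 0 = 8
  P[1] = 10 + 0 = 10
  P[2] = 14 + -2 = 12
  P[3] = 19 + -2 = 17
  P[4] = 35 + -2 = 33

Answer: [8, 10, 12, 17, 33]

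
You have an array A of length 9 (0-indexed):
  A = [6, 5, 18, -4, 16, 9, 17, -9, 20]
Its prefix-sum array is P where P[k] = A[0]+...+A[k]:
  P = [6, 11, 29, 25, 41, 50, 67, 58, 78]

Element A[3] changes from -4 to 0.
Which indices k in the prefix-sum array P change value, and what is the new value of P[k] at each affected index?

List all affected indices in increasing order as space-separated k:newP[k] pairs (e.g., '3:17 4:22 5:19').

Answer: 3:29 4:45 5:54 6:71 7:62 8:82

Derivation:
P[k] = A[0] + ... + A[k]
P[k] includes A[3] iff k >= 3
Affected indices: 3, 4, ..., 8; delta = 4
  P[3]: 25 + 4 = 29
  P[4]: 41 + 4 = 45
  P[5]: 50 + 4 = 54
  P[6]: 67 + 4 = 71
  P[7]: 58 + 4 = 62
  P[8]: 78 + 4 = 82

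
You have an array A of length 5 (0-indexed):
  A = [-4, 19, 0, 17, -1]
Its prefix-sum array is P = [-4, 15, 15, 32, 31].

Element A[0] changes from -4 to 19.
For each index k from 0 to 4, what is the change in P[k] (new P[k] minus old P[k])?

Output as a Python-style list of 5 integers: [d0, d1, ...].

Answer: [23, 23, 23, 23, 23]

Derivation:
Element change: A[0] -4 -> 19, delta = 23
For k < 0: P[k] unchanged, delta_P[k] = 0
For k >= 0: P[k] shifts by exactly 23
Delta array: [23, 23, 23, 23, 23]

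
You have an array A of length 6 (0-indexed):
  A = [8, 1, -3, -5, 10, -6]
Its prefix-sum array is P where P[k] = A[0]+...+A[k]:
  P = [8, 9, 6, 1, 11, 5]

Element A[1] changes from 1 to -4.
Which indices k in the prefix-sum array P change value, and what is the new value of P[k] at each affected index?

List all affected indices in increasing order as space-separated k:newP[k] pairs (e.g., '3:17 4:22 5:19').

Answer: 1:4 2:1 3:-4 4:6 5:0

Derivation:
P[k] = A[0] + ... + A[k]
P[k] includes A[1] iff k >= 1
Affected indices: 1, 2, ..., 5; delta = -5
  P[1]: 9 + -5 = 4
  P[2]: 6 + -5 = 1
  P[3]: 1 + -5 = -4
  P[4]: 11 + -5 = 6
  P[5]: 5 + -5 = 0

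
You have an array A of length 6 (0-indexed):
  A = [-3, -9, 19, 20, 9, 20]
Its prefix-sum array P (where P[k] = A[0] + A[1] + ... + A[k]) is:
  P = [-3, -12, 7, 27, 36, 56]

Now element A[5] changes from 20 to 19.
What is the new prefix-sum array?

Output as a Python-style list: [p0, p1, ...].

Answer: [-3, -12, 7, 27, 36, 55]

Derivation:
Change: A[5] 20 -> 19, delta = -1
P[k] for k < 5: unchanged (A[5] not included)
P[k] for k >= 5: shift by delta = -1
  P[0] = -3 + 0 = -3
  P[1] = -12 + 0 = -12
  P[2] = 7 + 0 = 7
  P[3] = 27 + 0 = 27
  P[4] = 36 + 0 = 36
  P[5] = 56 + -1 = 55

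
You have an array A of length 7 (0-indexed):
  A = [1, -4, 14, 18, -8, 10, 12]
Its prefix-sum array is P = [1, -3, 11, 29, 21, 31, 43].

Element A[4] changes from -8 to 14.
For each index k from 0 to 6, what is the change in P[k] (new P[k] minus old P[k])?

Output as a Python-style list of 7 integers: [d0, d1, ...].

Answer: [0, 0, 0, 0, 22, 22, 22]

Derivation:
Element change: A[4] -8 -> 14, delta = 22
For k < 4: P[k] unchanged, delta_P[k] = 0
For k >= 4: P[k] shifts by exactly 22
Delta array: [0, 0, 0, 0, 22, 22, 22]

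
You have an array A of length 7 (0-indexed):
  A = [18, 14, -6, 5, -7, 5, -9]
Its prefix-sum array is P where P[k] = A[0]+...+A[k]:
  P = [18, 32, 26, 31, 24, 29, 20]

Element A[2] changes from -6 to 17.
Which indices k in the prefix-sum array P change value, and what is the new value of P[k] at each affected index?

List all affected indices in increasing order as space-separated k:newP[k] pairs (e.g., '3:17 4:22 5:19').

Answer: 2:49 3:54 4:47 5:52 6:43

Derivation:
P[k] = A[0] + ... + A[k]
P[k] includes A[2] iff k >= 2
Affected indices: 2, 3, ..., 6; delta = 23
  P[2]: 26 + 23 = 49
  P[3]: 31 + 23 = 54
  P[4]: 24 + 23 = 47
  P[5]: 29 + 23 = 52
  P[6]: 20 + 23 = 43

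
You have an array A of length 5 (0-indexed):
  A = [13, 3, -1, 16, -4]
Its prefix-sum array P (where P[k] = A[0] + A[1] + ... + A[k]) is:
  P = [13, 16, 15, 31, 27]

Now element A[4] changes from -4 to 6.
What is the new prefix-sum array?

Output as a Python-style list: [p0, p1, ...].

Answer: [13, 16, 15, 31, 37]

Derivation:
Change: A[4] -4 -> 6, delta = 10
P[k] for k < 4: unchanged (A[4] not included)
P[k] for k >= 4: shift by delta = 10
  P[0] = 13 + 0 = 13
  P[1] = 16 + 0 = 16
  P[2] = 15 + 0 = 15
  P[3] = 31 + 0 = 31
  P[4] = 27 + 10 = 37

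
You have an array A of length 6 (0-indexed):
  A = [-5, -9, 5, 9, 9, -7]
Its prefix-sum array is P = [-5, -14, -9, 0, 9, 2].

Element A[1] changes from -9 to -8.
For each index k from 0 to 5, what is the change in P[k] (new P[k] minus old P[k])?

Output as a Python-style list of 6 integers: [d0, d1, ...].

Element change: A[1] -9 -> -8, delta = 1
For k < 1: P[k] unchanged, delta_P[k] = 0
For k >= 1: P[k] shifts by exactly 1
Delta array: [0, 1, 1, 1, 1, 1]

Answer: [0, 1, 1, 1, 1, 1]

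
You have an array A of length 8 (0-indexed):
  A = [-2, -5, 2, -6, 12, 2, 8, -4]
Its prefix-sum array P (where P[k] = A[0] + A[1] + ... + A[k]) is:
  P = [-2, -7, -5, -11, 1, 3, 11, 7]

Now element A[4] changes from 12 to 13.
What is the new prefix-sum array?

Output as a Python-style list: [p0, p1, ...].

Change: A[4] 12 -> 13, delta = 1
P[k] for k < 4: unchanged (A[4] not included)
P[k] for k >= 4: shift by delta = 1
  P[0] = -2 + 0 = -2
  P[1] = -7 + 0 = -7
  P[2] = -5 + 0 = -5
  P[3] = -11 + 0 = -11
  P[4] = 1 + 1 = 2
  P[5] = 3 + 1 = 4
  P[6] = 11 + 1 = 12
  P[7] = 7 + 1 = 8

Answer: [-2, -7, -5, -11, 2, 4, 12, 8]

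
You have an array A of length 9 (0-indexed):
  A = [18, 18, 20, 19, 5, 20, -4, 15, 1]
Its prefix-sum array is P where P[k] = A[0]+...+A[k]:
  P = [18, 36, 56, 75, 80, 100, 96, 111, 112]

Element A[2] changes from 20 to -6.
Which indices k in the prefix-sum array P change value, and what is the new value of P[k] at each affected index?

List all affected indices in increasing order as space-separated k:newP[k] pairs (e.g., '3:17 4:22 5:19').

P[k] = A[0] + ... + A[k]
P[k] includes A[2] iff k >= 2
Affected indices: 2, 3, ..., 8; delta = -26
  P[2]: 56 + -26 = 30
  P[3]: 75 + -26 = 49
  P[4]: 80 + -26 = 54
  P[5]: 100 + -26 = 74
  P[6]: 96 + -26 = 70
  P[7]: 111 + -26 = 85
  P[8]: 112 + -26 = 86

Answer: 2:30 3:49 4:54 5:74 6:70 7:85 8:86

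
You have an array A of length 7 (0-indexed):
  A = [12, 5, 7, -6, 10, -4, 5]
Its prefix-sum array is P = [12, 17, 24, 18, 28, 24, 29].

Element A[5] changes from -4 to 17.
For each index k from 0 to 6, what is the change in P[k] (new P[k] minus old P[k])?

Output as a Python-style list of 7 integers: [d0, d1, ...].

Element change: A[5] -4 -> 17, delta = 21
For k < 5: P[k] unchanged, delta_P[k] = 0
For k >= 5: P[k] shifts by exactly 21
Delta array: [0, 0, 0, 0, 0, 21, 21]

Answer: [0, 0, 0, 0, 0, 21, 21]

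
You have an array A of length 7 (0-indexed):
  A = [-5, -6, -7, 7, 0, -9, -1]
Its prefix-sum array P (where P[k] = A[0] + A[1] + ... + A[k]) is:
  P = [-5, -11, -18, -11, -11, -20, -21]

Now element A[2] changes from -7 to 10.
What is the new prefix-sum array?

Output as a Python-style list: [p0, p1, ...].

Change: A[2] -7 -> 10, delta = 17
P[k] for k < 2: unchanged (A[2] not included)
P[k] for k >= 2: shift by delta = 17
  P[0] = -5 + 0 = -5
  P[1] = -11 + 0 = -11
  P[2] = -18 + 17 = -1
  P[3] = -11 + 17 = 6
  P[4] = -11 + 17 = 6
  P[5] = -20 + 17 = -3
  P[6] = -21 + 17 = -4

Answer: [-5, -11, -1, 6, 6, -3, -4]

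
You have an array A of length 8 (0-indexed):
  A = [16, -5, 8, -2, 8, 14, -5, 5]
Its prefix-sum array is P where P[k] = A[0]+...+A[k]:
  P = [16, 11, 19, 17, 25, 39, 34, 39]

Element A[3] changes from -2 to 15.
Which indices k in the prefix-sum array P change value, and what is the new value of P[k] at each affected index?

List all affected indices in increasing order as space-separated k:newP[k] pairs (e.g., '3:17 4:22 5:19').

Answer: 3:34 4:42 5:56 6:51 7:56

Derivation:
P[k] = A[0] + ... + A[k]
P[k] includes A[3] iff k >= 3
Affected indices: 3, 4, ..., 7; delta = 17
  P[3]: 17 + 17 = 34
  P[4]: 25 + 17 = 42
  P[5]: 39 + 17 = 56
  P[6]: 34 + 17 = 51
  P[7]: 39 + 17 = 56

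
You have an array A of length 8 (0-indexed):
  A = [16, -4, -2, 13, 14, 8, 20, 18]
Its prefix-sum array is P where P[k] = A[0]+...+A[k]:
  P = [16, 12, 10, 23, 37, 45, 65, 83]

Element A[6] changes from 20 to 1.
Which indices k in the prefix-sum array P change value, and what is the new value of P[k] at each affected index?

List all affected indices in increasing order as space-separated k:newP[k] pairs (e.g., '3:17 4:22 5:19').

Answer: 6:46 7:64

Derivation:
P[k] = A[0] + ... + A[k]
P[k] includes A[6] iff k >= 6
Affected indices: 6, 7, ..., 7; delta = -19
  P[6]: 65 + -19 = 46
  P[7]: 83 + -19 = 64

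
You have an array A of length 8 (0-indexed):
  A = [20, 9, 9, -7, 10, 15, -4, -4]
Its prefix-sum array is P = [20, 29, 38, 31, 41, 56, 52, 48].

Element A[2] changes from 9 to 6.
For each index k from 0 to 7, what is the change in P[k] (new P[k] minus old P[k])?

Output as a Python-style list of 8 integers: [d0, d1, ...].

Element change: A[2] 9 -> 6, delta = -3
For k < 2: P[k] unchanged, delta_P[k] = 0
For k >= 2: P[k] shifts by exactly -3
Delta array: [0, 0, -3, -3, -3, -3, -3, -3]

Answer: [0, 0, -3, -3, -3, -3, -3, -3]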